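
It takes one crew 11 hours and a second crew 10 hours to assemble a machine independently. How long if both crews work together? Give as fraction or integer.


Rate of A = 1/11 job per hour
Rate of B = 1/10 job per hour
Combined rate = 1/11 + 1/10
Find common denominator: (10 + 11)/(11*10) = 21/110
Combined rate = 21/110 job per hour
Time together = 1 / (21/110) = 110/21 hours

110/21


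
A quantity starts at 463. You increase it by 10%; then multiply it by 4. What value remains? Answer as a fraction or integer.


Start with 463.
Step 1: Increase by 10%: 463 * 110/100 = 5093/10
Step 2: Multiply by 4: 5093/10 * 4 = 10186/5
Final result = 10186/5

10186/5


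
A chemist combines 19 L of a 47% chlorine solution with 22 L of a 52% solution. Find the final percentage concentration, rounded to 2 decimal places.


Solute in mixture 1 = 47% of 19 L = 19*47/100 = 893/100 L
Solute in mixture 2 = 52% of 22 L = 22*52/100 = 286/25 L
Total solute = 893/100 + 286/25 = 2037/100 L
Total volume = 19 + 22 = 41 L
Final concentration = 2037/100/41 * 100 = 49.68%

49.68


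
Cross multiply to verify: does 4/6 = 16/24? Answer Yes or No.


Cross multiply to check 4/6 = 16/24
Left cross product: 4 * 24 = 96
Right cross product: 6 * 16 = 96
96 = 96
Equal, so proportions match => Yes

Yes


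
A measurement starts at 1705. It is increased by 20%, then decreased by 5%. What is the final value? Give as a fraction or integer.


Start: 1705
Step 1: increase by 20% => multiply by 120/100
  1705 * 120/100 = 2046
Step 2: decrease by 5% => multiply by 95/100
  2046 * 95/100 = 19437/10
Final value = 19437/10

19437/10


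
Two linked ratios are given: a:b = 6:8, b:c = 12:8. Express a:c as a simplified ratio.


Given a:b = 6:8 and b:c = 12:8
Make b consistent. Multiply first ratio by 12: a:b = 72:96
Multiply second ratio by 8: b:c = 96:64
Now b = 96 in both, so a:b:c = 72:96:64
Therefore a:c = 72:64
Simplify by GCD: a:c = 9:8

9:8


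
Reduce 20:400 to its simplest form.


Find GCD(20, 400)
GCD = 20
Divide both by 20: 20/20 = 1, 400/20 = 20
Simplified ratio = 1:20

1:20


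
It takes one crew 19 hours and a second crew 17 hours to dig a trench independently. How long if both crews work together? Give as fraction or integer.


Rate of A = 1/19 job per hour
Rate of B = 1/17 job per hour
Combined rate = 1/19 + 1/17
Find common denominator: (17 + 19)/(19*17) = 36/323
Combined rate = 36/323 job per hour
Time together = 1 / (36/323) = 323/36 hours

323/36


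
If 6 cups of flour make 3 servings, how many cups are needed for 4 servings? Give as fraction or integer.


Original: 6 cups for 3 servings
Target servings = 4
Scaling factor = 4/3
New amount = 6 * 4/3
= 24/3
= 8 cups

8


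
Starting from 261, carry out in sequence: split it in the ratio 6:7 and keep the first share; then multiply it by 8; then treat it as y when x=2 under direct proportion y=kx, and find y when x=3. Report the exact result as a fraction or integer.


Start with 261.
Step 1: Split 6:7, first share = 261 * 6/13 = 1566/13
Step 2: Multiply by 8: 1566/13 * 8 = 12528/13
Step 3: Direct prop: k = (12528/13)/2; new y = k*3 = 12528/13*3/2 = 18792/13
Final result = 18792/13

18792/13


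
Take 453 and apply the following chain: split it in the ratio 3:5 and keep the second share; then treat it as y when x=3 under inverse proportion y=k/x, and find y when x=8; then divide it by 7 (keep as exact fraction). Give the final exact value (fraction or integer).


Start with 453.
Step 1: Split 3:5, second share = 453 * 5/8 = 2265/8
Step 2: Inverse prop: k = (2265/8)*3; new y = k/8 = 2265/8*3/8 = 6795/64
Step 3: Divide by 7: 6795/64 / 7 = 6795/448
Final result = 6795/448

6795/448


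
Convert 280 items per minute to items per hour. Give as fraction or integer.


Converting from per minute to per hour
Rate = 280 items per minute
Multiply by 60: 280 * 60
= 16800 items per hour

16800


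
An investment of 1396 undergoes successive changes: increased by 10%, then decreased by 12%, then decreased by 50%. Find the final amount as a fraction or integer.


Start: 1396
Step 1: increase by 10% => multiply by 110/100
  1396 * 110/100 = 7678/5
Step 2: decrease by 12% => multiply by 88/100
  7678/5 * 88/100 = 168916/125
Step 3: decrease by 50% => multiply by 50/100
  168916/125 * 50/100 = 84458/125
Final value = 84458/125

84458/125


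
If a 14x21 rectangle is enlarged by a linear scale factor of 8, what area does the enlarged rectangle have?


Original dimensions: 14 x 21
Enlargement factor = 8
New width = 14 * 8 = 112
New height = 21 * 8 = 168
New area = 112 * 168 = 18816

18816


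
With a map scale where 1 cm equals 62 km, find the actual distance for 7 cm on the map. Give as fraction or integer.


Map scale: 1 cm = 62 km
Measured distance on map = 7 cm
Set up proportion: 7 * 62 / 1
= 434 / 1
= 434 km

434


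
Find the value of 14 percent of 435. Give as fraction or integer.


Compute 14% of 435
Convert percentage: 14% = 14/100
Multiply: 435 * 14/100
= 6090/100
= 609/10

609/10


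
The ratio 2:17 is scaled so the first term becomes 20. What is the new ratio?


Original ratio: 2:17
First term target: 20
Scale factor = 20 / 2 = 10
Multiply second term: 17 * 10 = 170
Equivalent ratio = 20:170

20:170


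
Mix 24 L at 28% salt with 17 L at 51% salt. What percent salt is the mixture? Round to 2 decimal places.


Solute in mixture 1 = 28% of 24 L = 24*28/100 = 168/25 L
Solute in mixture 2 = 51% of 17 L = 17*51/100 = 867/100 L
Total solute = 168/25 + 867/100 = 1539/100 L
Total volume = 24 + 17 = 41 L
Final concentration = 1539/100/41 * 100 = 37.54%

37.54


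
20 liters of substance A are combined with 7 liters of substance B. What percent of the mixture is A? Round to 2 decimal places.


Volume of A = 20 L
Volume of B = 7 L
Total volume = 20 + 7 = 27 L
Percentage of A = (20/27) * 100
= 74.07%

74.07


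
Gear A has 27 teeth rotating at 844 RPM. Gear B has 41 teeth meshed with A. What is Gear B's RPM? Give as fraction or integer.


Gear ratio: teeth_A * RPM_A = teeth_B * RPM_B
27 * 844 = 41 * RPM_B
22788 = 41 * RPM_B
RPM_B = 22788 / 41
RPM_B = 22788/41

22788/41


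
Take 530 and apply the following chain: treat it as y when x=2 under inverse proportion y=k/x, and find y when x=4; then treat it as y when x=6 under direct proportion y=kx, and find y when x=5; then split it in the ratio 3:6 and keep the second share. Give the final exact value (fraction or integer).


Start with 530.
Step 1: Inverse prop: k = (530)*2; new y = k/4 = 530*2/4 = 265
Step 2: Direct prop: k = (265)/6; new y = k*5 = 265*5/6 = 1325/6
Step 3: Split 3:6, second share = 1325/6 * 6/9 = 1325/9
Final result = 1325/9

1325/9


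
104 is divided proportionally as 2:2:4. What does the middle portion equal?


Ratio = 2:2:4
Total parts = 2 + 2 + 4 = 8
Value per part = 104 / 8 = 13
First share = 2 * 13 = 26
Middle share = 2 * 13 = 26
Third share = 4 * 13 = 52

26


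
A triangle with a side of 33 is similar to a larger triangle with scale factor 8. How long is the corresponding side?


Similar triangles have proportional sides
Scale factor = 8
Smaller side = 33
Corresponding larger side = 33 * 8
= 264

264


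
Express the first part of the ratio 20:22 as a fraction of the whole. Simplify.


Total parts = 20 + 22 = 42
First part fraction = 20/42
Simplify: 20/42 = 10/21

10/21


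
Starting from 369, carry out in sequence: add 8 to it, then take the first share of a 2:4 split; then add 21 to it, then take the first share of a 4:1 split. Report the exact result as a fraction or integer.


Start with 369.
Step 1: Add 8: 369+8=377; split 2:4 first = 377*2/6 = 377/3
Step 2: Add 21: 377/3+21=440/3; split 4:1 first = 440/3*4/5 = 352/3
Final result = 352/3

352/3


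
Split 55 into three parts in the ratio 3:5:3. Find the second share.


Ratio = 3:5:3
Total parts = 3 + 5 + 3 = 11
Value per part = 55 / 11 = 5
First share = 3 * 5 = 15
Middle share = 5 * 5 = 25
Third share = 3 * 5 = 15

25


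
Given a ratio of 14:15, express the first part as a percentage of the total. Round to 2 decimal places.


Total parts = 14 + 15 = 29
First part fraction = 14/29
Percentage = (14/29) * 100
= 0.482759 * 100
= 48.28%

48.28


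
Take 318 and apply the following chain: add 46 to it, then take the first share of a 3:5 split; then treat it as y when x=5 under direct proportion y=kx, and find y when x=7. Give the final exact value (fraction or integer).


Start with 318.
Step 1: Add 46: 318+46=364; split 3:5 first = 364*3/8 = 273/2
Step 2: Direct prop: k = (273/2)/5; new y = k*7 = 273/2*7/5 = 1911/10
Final result = 1911/10

1911/10


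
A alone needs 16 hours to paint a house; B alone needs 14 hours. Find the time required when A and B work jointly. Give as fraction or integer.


Rate of A = 1/16 job per hour
Rate of B = 1/14 job per hour
Combined rate = 1/16 + 1/14
Find common denominator: (14 + 16)/(16*14) = 30/224
Combined rate = 15/112 job per hour
Time together = 1 / (15/112) = 112/15 hours

112/15


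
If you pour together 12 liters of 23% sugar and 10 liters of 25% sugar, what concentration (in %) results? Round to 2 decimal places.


Solute in mixture 1 = 23% of 12 L = 12*23/100 = 69/25 L
Solute in mixture 2 = 25% of 10 L = 10*25/100 = 5/2 L
Total solute = 69/25 + 5/2 = 263/50 L
Total volume = 12 + 10 = 22 L
Final concentration = 263/50/22 * 100 = 23.91%

23.91


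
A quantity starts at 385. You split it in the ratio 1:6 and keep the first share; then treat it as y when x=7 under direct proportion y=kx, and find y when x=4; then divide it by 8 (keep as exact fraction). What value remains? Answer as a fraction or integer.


Start with 385.
Step 1: Split 1:6, first share = 385 * 1/7 = 55
Step 2: Direct prop: k = (55)/7; new y = k*4 = 55*4/7 = 220/7
Step 3: Divide by 8: 220/7 / 8 = 55/14
Final result = 55/14

55/14


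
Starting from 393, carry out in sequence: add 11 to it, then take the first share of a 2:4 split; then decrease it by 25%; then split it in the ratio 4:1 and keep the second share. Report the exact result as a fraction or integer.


Start with 393.
Step 1: Add 11: 393+11=404; split 2:4 first = 404*2/6 = 404/3
Step 2: Decrease by 25%: 404/3 * 75/100 = 101
Step 3: Split 4:1, second share = 101 * 1/5 = 101/5
Final result = 101/5

101/5


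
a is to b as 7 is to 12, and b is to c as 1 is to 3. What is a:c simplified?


Given a:b = 7:12 and b:c = 1:3
Make b consistent. Multiply first ratio by 1: a:b = 7:12
Multiply second ratio by 12: b:c = 12:36
Now b = 12 in both, so a:b:c = 7:12:36
Therefore a:c = 7:36
Simplify by GCD: a:c = 7:36

7:36


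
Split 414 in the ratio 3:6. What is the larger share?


Total parts = 3 + 6 = 9
Value per part = 414 / 9 = 46
First share = 3 * 46 = 138
Second share = 6 * 46 = 276
Larger share = 276

276


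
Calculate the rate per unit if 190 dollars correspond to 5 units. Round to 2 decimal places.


Total dollars = 190
Number of units = 5
Unit rate = 190 / 5
= 38 dollars per unit

38


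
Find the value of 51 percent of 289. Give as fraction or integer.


Compute 51% of 289
Convert percentage: 51% = 51/100
Multiply: 289 * 51/100
= 14739/100
= 14739/100

14739/100


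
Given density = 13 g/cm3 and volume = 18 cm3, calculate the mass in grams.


Using mass = density * volume
Density = 13 g/cm3
Volume = 18 cm3
Mass = 13 * 18
= 234 g

234


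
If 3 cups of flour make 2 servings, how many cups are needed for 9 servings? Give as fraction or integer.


Original: 3 cups for 2 servings
Target servings = 9
Scaling factor = 9/2
New amount = 3 * 9/2
= 27/2
= 27/2 cups

27/2


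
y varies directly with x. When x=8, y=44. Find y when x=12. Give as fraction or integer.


Direct proportion: y = kx
Find k: k = 44/8 = 11/2
Compute y at x=12: y = 11/2 * 12
y = 66

66


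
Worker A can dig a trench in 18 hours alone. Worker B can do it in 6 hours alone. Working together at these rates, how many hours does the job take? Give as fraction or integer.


Rate of A = 1/18 job per hour
Rate of B = 1/6 job per hour
Combined rate = 1/18 + 1/6
Find common denominator: (6 + 18)/(18*6) = 24/108
Combined rate = 2/9 job per hour
Time together = 1 / (2/9) = 9/2 hours

9/2


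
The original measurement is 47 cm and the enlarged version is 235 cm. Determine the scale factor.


Original length = 47 cm
Scaled length = 235 cm
Scale factor = 235 / 47
= 5

5


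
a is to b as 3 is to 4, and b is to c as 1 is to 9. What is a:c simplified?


Given a:b = 3:4 and b:c = 1:9
Make b consistent. Multiply first ratio by 1: a:b = 3:4
Multiply second ratio by 4: b:c = 4:36
Now b = 4 in both, so a:b:c = 3:4:36
Therefore a:c = 3:36
Simplify by GCD: a:c = 1:12

1:12


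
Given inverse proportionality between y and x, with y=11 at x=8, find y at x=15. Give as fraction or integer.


Inverse proportion: y = k/x
Find k: k = 8 * 11 = 88
Compute y at x=15: y = 88/15
y = 88/15

88/15


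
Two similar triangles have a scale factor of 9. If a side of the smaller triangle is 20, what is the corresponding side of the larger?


Similar triangles have proportional sides
Scale factor = 9
Smaller side = 20
Corresponding larger side = 20 * 9
= 180

180


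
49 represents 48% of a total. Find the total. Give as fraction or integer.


Given: 49 is 48% of the whole
Set up: 49 = 48/100 * whole
whole = 49 * 100 / 48
whole = 4900 / 48
whole = 1225/12

1225/12


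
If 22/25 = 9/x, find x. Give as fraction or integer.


Setting up: 22/25 = 9/x
Cross multiply: 22 * x = 25 * 9
22x = 225
x = 225/22
x = 225/22

225/22


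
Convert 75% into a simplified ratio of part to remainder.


Part = 75%, Remainder = 25%
Ratio = 75:25
GCD(75, 25) = 25
Simplify: 3:1 = 3:1

3:1


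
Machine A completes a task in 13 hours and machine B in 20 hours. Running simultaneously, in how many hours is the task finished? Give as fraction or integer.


Rate of A = 1/13 job per hour
Rate of B = 1/20 job per hour
Combined rate = 1/13 + 1/20
Find common denominator: (20 + 13)/(13*20) = 33/260
Combined rate = 33/260 job per hour
Time together = 1 / (33/260) = 260/33 hours

260/33


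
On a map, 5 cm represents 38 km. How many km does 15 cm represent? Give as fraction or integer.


Map scale: 5 cm = 38 km
Measured distance on map = 15 cm
Set up proportion: 15 * 38 / 5
= 570 / 5
= 114 km

114


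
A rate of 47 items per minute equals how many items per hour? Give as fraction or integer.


Converting from per minute to per hour
Rate = 47 items per minute
Multiply by 60: 47 * 60
= 2820 items per hour

2820


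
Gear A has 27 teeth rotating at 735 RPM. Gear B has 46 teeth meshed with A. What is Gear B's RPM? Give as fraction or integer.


Gear ratio: teeth_A * RPM_A = teeth_B * RPM_B
27 * 735 = 46 * RPM_B
19845 = 46 * RPM_B
RPM_B = 19845 / 46
RPM_B = 19845/46

19845/46


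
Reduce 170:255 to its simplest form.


Find GCD(170, 255)
GCD = 85
Divide both by 85: 170/85 = 2, 255/85 = 3
Simplified ratio = 2:3

2:3


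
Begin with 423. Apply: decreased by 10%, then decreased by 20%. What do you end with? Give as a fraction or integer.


Start: 423
Step 1: decrease by 10% => multiply by 90/100
  423 * 90/100 = 3807/10
Step 2: decrease by 20% => multiply by 80/100
  3807/10 * 80/100 = 7614/25
Final value = 7614/25

7614/25


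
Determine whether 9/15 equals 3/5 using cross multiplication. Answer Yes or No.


Cross multiply to check 9/15 = 3/5
Left cross product: 9 * 5 = 45
Right cross product: 15 * 3 = 45
45 = 45
Equal, so proportions match => Yes

Yes


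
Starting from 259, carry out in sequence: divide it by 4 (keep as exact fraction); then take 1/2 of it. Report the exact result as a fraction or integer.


Start with 259.
Step 1: Divide by 4: 259 / 4 = 259/4
Step 2: Take 1/2: 259/4 * 1/2 = 259/8
Final result = 259/8

259/8


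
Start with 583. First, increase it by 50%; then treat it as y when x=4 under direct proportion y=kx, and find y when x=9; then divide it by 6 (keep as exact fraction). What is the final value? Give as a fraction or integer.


Start with 583.
Step 1: Increase by 50%: 583 * 150/100 = 1749/2
Step 2: Direct prop: k = (1749/2)/4; new y = k*9 = 1749/2*9/4 = 15741/8
Step 3: Divide by 6: 15741/8 / 6 = 5247/16
Final result = 5247/16

5247/16


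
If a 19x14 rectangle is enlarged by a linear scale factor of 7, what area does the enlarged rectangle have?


Original dimensions: 19 x 14
Enlargement factor = 7
New width = 19 * 7 = 133
New height = 14 * 7 = 98
New area = 133 * 98 = 13034

13034


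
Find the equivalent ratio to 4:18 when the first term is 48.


Original ratio: 4:18
First term target: 48
Scale factor = 48 / 4 = 12
Multiply second term: 18 * 12 = 216
Equivalent ratio = 48:216

48:216


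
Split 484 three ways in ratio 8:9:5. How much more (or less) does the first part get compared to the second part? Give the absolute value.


Total parts = 8 + 9 + 5 = 22
Value per part = 484 / 22 = 22
Shares: 8*22=176, 9*22=198, 5*22=110
First share = 176, second share = 198
Difference = |176 - 198| = 22

22


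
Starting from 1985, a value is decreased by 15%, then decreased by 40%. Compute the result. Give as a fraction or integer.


Start: 1985
Step 1: decrease by 15% => multiply by 85/100
  1985 * 85/100 = 6749/4
Step 2: decrease by 40% => multiply by 60/100
  6749/4 * 60/100 = 20247/20
Final value = 20247/20

20247/20


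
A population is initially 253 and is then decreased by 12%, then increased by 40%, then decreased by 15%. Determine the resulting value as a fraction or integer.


Start: 253
Step 1: decrease by 12% => multiply by 88/100
  253 * 88/100 = 5566/25
Step 2: increase by 40% => multiply by 140/100
  5566/25 * 140/100 = 38962/125
Step 3: decrease by 15% => multiply by 85/100
  38962/125 * 85/100 = 331177/1250
Final value = 331177/1250

331177/1250


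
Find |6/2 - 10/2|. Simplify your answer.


Simplify: 6/2 = 3 and 10/2 = 5
Find common denominator: LCD = 1
Convert: 3/1 and 5/1
Difference = |3 - 5|/1 = 2/1
Simplified = 2

2


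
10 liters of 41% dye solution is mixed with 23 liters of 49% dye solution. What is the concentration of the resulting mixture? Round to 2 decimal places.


Solute in mixture 1 = 41% of 10 L = 10*41/100 = 41/10 L
Solute in mixture 2 = 49% of 23 L = 23*49/100 = 1127/100 L
Total solute = 41/10 + 1127/100 = 1537/100 L
Total volume = 10 + 23 = 33 L
Final concentration = 1537/100/33 * 100 = 46.58%

46.58


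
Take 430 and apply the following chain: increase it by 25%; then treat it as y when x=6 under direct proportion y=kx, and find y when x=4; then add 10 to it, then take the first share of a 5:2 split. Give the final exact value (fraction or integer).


Start with 430.
Step 1: Increase by 25%: 430 * 125/100 = 1075/2
Step 2: Direct prop: k = (1075/2)/6; new y = k*4 = 1075/2*4/6 = 1075/3
Step 3: Add 10: 1075/3+10=1105/3; split 5:2 first = 1105/3*5/7 = 5525/21
Final result = 5525/21

5525/21


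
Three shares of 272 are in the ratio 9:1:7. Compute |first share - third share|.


Total parts = 9 + 1 + 7 = 17
Value per part = 272 / 17 = 16
Shares: 9*16=144, 1*16=16, 7*16=112
First share = 144, third share = 112
Difference = |144 - 112| = 32

32


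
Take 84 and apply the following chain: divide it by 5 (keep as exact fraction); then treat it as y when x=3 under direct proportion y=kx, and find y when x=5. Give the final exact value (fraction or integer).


Start with 84.
Step 1: Divide by 5: 84 / 5 = 84/5
Step 2: Direct prop: k = (84/5)/3; new y = k*5 = 84/5*5/3 = 28
Final result = 28

28


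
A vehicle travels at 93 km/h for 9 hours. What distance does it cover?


Using distance = speed * time
Speed = 93 km/h
Time = 9 hours
Distance = 93 * 9
= 837 km

837


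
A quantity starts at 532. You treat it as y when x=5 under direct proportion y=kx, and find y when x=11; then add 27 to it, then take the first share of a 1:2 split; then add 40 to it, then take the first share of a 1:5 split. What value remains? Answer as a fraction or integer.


Start with 532.
Step 1: Direct prop: k = (532)/5; new y = k*11 = 532*11/5 = 5852/5
Step 2: Add 27: 5852/5+27=5987/5; split 1:2 first = 5987/5*1/3 = 5987/15
Step 3: Add 40: 5987/15+40=6587/15; split 1:5 first = 6587/15*1/6 = 6587/90
Final result = 6587/90

6587/90


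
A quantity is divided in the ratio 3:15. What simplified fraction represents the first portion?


Total parts = 3 + 15 = 18
First part fraction = 3/18
Simplify: 3/18 = 1/6

1/6


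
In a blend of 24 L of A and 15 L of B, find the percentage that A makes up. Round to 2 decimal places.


Volume of A = 24 L
Volume of B = 15 L
Total volume = 24 + 15 = 39 L
Percentage of A = (24/39) * 100
= 61.54%

61.54


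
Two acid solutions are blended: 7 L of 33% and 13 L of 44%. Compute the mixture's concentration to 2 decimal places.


Solute in mixture 1 = 33% of 7 L = 7*33/100 = 231/100 L
Solute in mixture 2 = 44% of 13 L = 13*44/100 = 143/25 L
Total solute = 231/100 + 143/25 = 803/100 L
Total volume = 7 + 13 = 20 L
Final concentration = 803/100/20 * 100 = 40.15%

40.15


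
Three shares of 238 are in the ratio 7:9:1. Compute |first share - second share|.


Total parts = 7 + 9 + 1 = 17
Value per part = 238 / 17 = 14
Shares: 7*14=98, 9*14=126, 1*14=14
First share = 98, second share = 126
Difference = |98 - 126| = 28

28


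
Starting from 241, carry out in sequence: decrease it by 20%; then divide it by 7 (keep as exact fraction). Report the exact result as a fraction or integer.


Start with 241.
Step 1: Decrease by 20%: 241 * 80/100 = 964/5
Step 2: Divide by 7: 964/5 / 7 = 964/35
Final result = 964/35

964/35


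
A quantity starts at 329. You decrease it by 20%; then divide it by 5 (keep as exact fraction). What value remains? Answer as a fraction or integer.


Start with 329.
Step 1: Decrease by 20%: 329 * 80/100 = 1316/5
Step 2: Divide by 5: 1316/5 / 5 = 1316/25
Final result = 1316/25

1316/25


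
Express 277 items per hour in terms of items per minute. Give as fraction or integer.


Converting from per hour to per minute
Rate = 277 items per hour
Divide by 60: 277/60
= 277/60 items per minute

277/60


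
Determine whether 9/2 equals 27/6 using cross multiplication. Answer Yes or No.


Cross multiply to check 9/2 = 27/6
Left cross product: 9 * 6 = 54
Right cross product: 2 * 27 = 54
54 = 54
Equal, so proportions match => Yes

Yes


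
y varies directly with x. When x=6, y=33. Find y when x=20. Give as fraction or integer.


Direct proportion: y = kx
Find k: k = 33/6 = 11/2
Compute y at x=20: y = 11/2 * 20
y = 110

110


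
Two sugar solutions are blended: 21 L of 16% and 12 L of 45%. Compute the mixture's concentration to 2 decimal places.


Solute in mixture 1 = 16% of 21 L = 21*16/100 = 84/25 L
Solute in mixture 2 = 45% of 12 L = 12*45/100 = 27/5 L
Total solute = 84/25 + 27/5 = 219/25 L
Total volume = 21 + 12 = 33 L
Final concentration = 219/25/33 * 100 = 26.55%

26.55


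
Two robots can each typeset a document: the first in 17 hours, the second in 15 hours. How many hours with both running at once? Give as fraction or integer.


Rate of A = 1/17 job per hour
Rate of B = 1/15 job per hour
Combined rate = 1/17 + 1/15
Find common denominator: (15 + 17)/(17*15) = 32/255
Combined rate = 32/255 job per hour
Time together = 1 / (32/255) = 255/32 hours

255/32


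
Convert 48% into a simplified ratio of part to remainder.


Part = 48%, Remainder = 52%
Ratio = 48:52
GCD(48, 52) = 4
Simplify: 12:13 = 12:13

12:13


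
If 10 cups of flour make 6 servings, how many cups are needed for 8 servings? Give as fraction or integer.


Original: 10 cups for 6 servings
Target servings = 8
Scaling factor = 8/6
New amount = 10 * 8/6
= 80/6
= 40/3 cups

40/3


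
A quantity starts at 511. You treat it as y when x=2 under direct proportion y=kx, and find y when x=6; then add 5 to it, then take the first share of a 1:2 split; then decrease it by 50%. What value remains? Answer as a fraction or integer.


Start with 511.
Step 1: Direct prop: k = (511)/2; new y = k*6 = 511*6/2 = 1533
Step 2: Add 5: 1533+5=1538; split 1:2 first = 1538*1/3 = 1538/3
Step 3: Decrease by 50%: 1538/3 * 50/100 = 769/3
Final result = 769/3

769/3


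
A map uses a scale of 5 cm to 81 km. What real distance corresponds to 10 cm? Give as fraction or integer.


Map scale: 5 cm = 81 km
Measured distance on map = 10 cm
Set up proportion: 10 * 81 / 5
= 810 / 5
= 162 km

162


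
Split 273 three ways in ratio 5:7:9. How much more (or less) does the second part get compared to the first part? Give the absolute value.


Total parts = 5 + 7 + 9 = 21
Value per part = 273 / 21 = 13
Shares: 5*13=65, 7*13=91, 9*13=117
Second share = 91, first share = 65
Difference = |91 - 65| = 26

26


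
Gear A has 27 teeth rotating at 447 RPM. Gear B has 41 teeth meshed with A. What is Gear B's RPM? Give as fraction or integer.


Gear ratio: teeth_A * RPM_A = teeth_B * RPM_B
27 * 447 = 41 * RPM_B
12069 = 41 * RPM_B
RPM_B = 12069 / 41
RPM_B = 12069/41

12069/41


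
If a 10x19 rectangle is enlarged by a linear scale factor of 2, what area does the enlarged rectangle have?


Original dimensions: 10 x 19
Enlargement factor = 2
New width = 10 * 2 = 20
New height = 19 * 2 = 38
New area = 20 * 38 = 760

760


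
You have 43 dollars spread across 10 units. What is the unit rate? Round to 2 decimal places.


Total dollars = 43
Number of units = 10
Unit rate = 43 / 10
= 4.30 dollars per unit

4.30


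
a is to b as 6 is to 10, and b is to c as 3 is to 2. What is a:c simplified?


Given a:b = 6:10 and b:c = 3:2
Make b consistent. Multiply first ratio by 3: a:b = 18:30
Multiply second ratio by 10: b:c = 30:20
Now b = 30 in both, so a:b:c = 18:30:20
Therefore a:c = 18:20
Simplify by GCD: a:c = 9:10

9:10


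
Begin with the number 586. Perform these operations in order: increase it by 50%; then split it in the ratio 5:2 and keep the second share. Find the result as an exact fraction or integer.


Start with 586.
Step 1: Increase by 50%: 586 * 150/100 = 879
Step 2: Split 5:2, second share = 879 * 2/7 = 1758/7
Final result = 1758/7

1758/7


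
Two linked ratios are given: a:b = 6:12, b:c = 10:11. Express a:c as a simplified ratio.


Given a:b = 6:12 and b:c = 10:11
Make b consistent. Multiply first ratio by 10: a:b = 60:120
Multiply second ratio by 12: b:c = 120:132
Now b = 120 in both, so a:b:c = 60:120:132
Therefore a:c = 60:132
Simplify by GCD: a:c = 5:11

5:11


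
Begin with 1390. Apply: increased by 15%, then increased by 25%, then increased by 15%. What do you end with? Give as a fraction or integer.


Start: 1390
Step 1: increase by 15% => multiply by 115/100
  1390 * 115/100 = 3197/2
Step 2: increase by 25% => multiply by 125/100
  3197/2 * 125/100 = 15985/8
Step 3: increase by 15% => multiply by 115/100
  15985/8 * 115/100 = 73531/32
Final value = 73531/32

73531/32


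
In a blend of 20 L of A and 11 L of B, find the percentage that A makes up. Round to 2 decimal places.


Volume of A = 20 L
Volume of B = 11 L
Total volume = 20 + 11 = 31 L
Percentage of A = (20/31) * 100
= 64.52%

64.52


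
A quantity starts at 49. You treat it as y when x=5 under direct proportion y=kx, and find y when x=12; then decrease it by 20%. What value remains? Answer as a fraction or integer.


Start with 49.
Step 1: Direct prop: k = (49)/5; new y = k*12 = 49*12/5 = 588/5
Step 2: Decrease by 20%: 588/5 * 80/100 = 2352/25
Final result = 2352/25

2352/25


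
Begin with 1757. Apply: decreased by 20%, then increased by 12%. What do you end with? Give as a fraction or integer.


Start: 1757
Step 1: decrease by 20% => multiply by 80/100
  1757 * 80/100 = 7028/5
Step 2: increase by 12% => multiply by 112/100
  7028/5 * 112/100 = 196784/125
Final value = 196784/125

196784/125


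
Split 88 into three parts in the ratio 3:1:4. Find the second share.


Ratio = 3:1:4
Total parts = 3 + 1 + 4 = 8
Value per part = 88 / 8 = 11
First share = 3 * 11 = 33
Middle share = 1 * 11 = 11
Third share = 4 * 11 = 44

11


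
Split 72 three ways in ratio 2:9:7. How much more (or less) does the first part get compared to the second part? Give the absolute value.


Total parts = 2 + 9 + 7 = 18
Value per part = 72 / 18 = 4
Shares: 2*4=8, 9*4=36, 7*4=28
First share = 8, second share = 36
Difference = |8 - 36| = 28

28


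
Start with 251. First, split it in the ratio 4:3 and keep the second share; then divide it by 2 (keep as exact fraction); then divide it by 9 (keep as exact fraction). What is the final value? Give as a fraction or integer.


Start with 251.
Step 1: Split 4:3, second share = 251 * 3/7 = 753/7
Step 2: Divide by 2: 753/7 / 2 = 753/14
Step 3: Divide by 9: 753/14 / 9 = 251/42
Final result = 251/42

251/42


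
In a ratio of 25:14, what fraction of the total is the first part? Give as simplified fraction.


Total parts = 25 + 14 = 39
First part fraction = 25/39
Simplify: 25/39 = 25/39

25/39


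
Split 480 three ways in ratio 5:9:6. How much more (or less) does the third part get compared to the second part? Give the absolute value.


Total parts = 5 + 9 + 6 = 20
Value per part = 480 / 20 = 24
Shares: 5*24=120, 9*24=216, 6*24=144
Third share = 144, second share = 216
Difference = |144 - 216| = 72

72


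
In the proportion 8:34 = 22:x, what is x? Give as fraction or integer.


Setting up: 8/34 = 22/x
Cross multiply: 8 * x = 34 * 22
8x = 748
x = 748/8
x = 187/2

187/2


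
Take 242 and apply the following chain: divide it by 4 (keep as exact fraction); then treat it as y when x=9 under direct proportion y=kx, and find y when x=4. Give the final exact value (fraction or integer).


Start with 242.
Step 1: Divide by 4: 242 / 4 = 121/2
Step 2: Direct prop: k = (121/2)/9; new y = k*4 = 121/2*4/9 = 242/9
Final result = 242/9

242/9


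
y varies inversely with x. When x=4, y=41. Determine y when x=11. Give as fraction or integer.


Inverse proportion: y = k/x
Find k: k = 4 * 41 = 164
Compute y at x=11: y = 164/11
y = 164/11

164/11


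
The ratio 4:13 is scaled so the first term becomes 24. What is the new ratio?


Original ratio: 4:13
First term target: 24
Scale factor = 24 / 4 = 6
Multiply second term: 13 * 6 = 78
Equivalent ratio = 24:78

24:78


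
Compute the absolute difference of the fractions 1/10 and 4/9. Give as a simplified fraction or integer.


Simplify: 1/10 = 1/10 and 4/9 = 4/9
Find common denominator: LCD = 90
Convert: 9/90 and 40/90
Difference = |9 - 40|/90 = 31/90
Simplified = 31/90

31/90


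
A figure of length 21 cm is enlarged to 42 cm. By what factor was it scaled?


Original length = 21 cm
Scaled length = 42 cm
Scale factor = 42 / 21
= 2

2


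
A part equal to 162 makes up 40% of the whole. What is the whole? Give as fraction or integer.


Given: 162 is 40% of the whole
Set up: 162 = 40/100 * whole
whole = 162 * 100 / 40
whole = 16200 / 40
whole = 405

405


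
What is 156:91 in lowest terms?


Find GCD(156, 91)
GCD = 13
Divide both by 13: 156/13 = 12, 91/13 = 7
Simplified ratio = 12:7

12:7


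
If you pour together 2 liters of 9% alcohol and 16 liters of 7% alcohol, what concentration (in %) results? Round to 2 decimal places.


Solute in mixture 1 = 9% of 2 L = 2*9/100 = 9/50 L
Solute in mixture 2 = 7% of 16 L = 16*7/100 = 28/25 L
Total solute = 9/50 + 28/25 = 13/10 L
Total volume = 2 + 16 = 18 L
Final concentration = 13/10/18 * 100 = 7.22%

7.22


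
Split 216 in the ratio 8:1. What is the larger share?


Total parts = 8 + 1 = 9
Value per part = 216 / 9 = 24
First share = 8 * 24 = 192
Second share = 1 * 24 = 24
Larger share = 192

192


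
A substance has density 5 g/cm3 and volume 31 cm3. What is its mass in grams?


Using mass = density * volume
Density = 5 g/cm3
Volume = 31 cm3
Mass = 5 * 31
= 155 g

155


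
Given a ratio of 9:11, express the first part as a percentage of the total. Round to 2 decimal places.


Total parts = 9 + 11 = 20
First part fraction = 9/20
Percentage = (9/20) * 100
= 0.45 * 100
= 45.00%

45.00


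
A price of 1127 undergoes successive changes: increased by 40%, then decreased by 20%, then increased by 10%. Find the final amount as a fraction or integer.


Start: 1127
Step 1: increase by 40% => multiply by 140/100
  1127 * 140/100 = 7889/5
Step 2: decrease by 20% => multiply by 80/100
  7889/5 * 80/100 = 31556/25
Step 3: increase by 10% => multiply by 110/100
  31556/25 * 110/100 = 173558/125
Final value = 173558/125

173558/125


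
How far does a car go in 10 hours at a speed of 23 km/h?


Using distance = speed * time
Speed = 23 km/h
Time = 10 hours
Distance = 23 * 10
= 230 km

230


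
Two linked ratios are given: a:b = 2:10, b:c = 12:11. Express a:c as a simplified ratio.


Given a:b = 2:10 and b:c = 12:11
Make b consistent. Multiply first ratio by 12: a:b = 24:120
Multiply second ratio by 10: b:c = 120:110
Now b = 120 in both, so a:b:c = 24:120:110
Therefore a:c = 24:110
Simplify by GCD: a:c = 12:55

12:55


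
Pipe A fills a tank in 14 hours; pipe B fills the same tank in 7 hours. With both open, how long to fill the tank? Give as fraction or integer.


Rate of A = 1/14 job per hour
Rate of B = 1/7 job per hour
Combined rate = 1/14 + 1/7
Find common denominator: (7 + 14)/(14*7) = 21/98
Combined rate = 3/14 job per hour
Time together = 1 / (3/14) = 14/3 hours

14/3


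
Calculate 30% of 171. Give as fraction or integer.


Compute 30% of 171
Convert percentage: 30% = 30/100
Multiply: 171 * 30/100
= 5130/100
= 513/10

513/10


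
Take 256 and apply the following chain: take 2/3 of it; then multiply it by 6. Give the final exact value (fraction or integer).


Start with 256.
Step 1: Take 2/3: 256 * 2/3 = 512/3
Step 2: Multiply by 6: 512/3 * 6 = 1024
Final result = 1024

1024


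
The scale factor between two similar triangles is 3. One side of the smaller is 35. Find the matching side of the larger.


Similar triangles have proportional sides
Scale factor = 3
Smaller side = 35
Corresponding larger side = 35 * 3
= 105

105


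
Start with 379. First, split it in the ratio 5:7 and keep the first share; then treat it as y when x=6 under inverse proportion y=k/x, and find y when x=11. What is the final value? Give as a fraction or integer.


Start with 379.
Step 1: Split 5:7, first share = 379 * 5/12 = 1895/12
Step 2: Inverse prop: k = (1895/12)*6; new y = k/11 = 1895/12*6/11 = 1895/22
Final result = 1895/22

1895/22


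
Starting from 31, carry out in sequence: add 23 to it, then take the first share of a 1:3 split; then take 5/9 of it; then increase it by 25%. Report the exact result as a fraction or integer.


Start with 31.
Step 1: Add 23: 31+23=54; split 1:3 first = 54*1/4 = 27/2
Step 2: Take 5/9: 27/2 * 5/9 = 15/2
Step 3: Increase by 25%: 15/2 * 125/100 = 75/8
Final result = 75/8

75/8


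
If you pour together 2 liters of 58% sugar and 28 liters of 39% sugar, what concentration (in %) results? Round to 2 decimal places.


Solute in mixture 1 = 58% of 2 L = 2*58/100 = 29/25 L
Solute in mixture 2 = 39% of 28 L = 28*39/100 = 273/25 L
Total solute = 29/25 + 273/25 = 302/25 L
Total volume = 2 + 28 = 30 L
Final concentration = 302/25/30 * 100 = 40.27%

40.27


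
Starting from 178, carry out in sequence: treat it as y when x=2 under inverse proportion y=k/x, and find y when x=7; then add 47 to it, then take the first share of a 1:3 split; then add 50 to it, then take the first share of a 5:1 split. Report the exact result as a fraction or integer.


Start with 178.
Step 1: Inverse prop: k = (178)*2; new y = k/7 = 178*2/7 = 356/7
Step 2: Add 47: 356/7+47=685/7; split 1:3 first = 685/7*1/4 = 685/28
Step 3: Add 50: 685/28+50=2085/28; split 5:1 first = 2085/28*5/6 = 3475/56
Final result = 3475/56

3475/56


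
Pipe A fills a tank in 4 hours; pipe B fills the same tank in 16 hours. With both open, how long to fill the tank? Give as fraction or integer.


Rate of A = 1/4 job per hour
Rate of B = 1/16 job per hour
Combined rate = 1/4 + 1/16
Find common denominator: (16 + 4)/(4*16) = 20/64
Combined rate = 5/16 job per hour
Time together = 1 / (5/16) = 16/5 hours

16/5


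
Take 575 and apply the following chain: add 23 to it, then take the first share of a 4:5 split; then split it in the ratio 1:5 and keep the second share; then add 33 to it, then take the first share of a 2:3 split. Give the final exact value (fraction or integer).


Start with 575.
Step 1: Add 23: 575+23=598; split 4:5 first = 598*4/9 = 2392/9
Step 2: Split 1:5, second share = 2392/9 * 5/6 = 5980/27
Step 3: Add 33: 5980/27+33=6871/27; split 2:3 first = 6871/27*2/5 = 13742/135
Final result = 13742/135

13742/135


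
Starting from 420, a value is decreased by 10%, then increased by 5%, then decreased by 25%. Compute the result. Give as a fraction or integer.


Start: 420
Step 1: decrease by 10% => multiply by 90/100
  420 * 90/100 = 378
Step 2: increase by 5% => multiply by 105/100
  378 * 105/100 = 3969/10
Step 3: decrease by 25% => multiply by 75/100
  3969/10 * 75/100 = 11907/40
Final value = 11907/40

11907/40


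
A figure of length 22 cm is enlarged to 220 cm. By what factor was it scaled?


Original length = 22 cm
Scaled length = 220 cm
Scale factor = 220 / 22
= 10

10


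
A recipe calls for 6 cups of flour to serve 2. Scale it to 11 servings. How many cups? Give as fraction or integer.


Original: 6 cups for 2 servings
Target servings = 11
Scaling factor = 11/2
New amount = 6 * 11/2
= 66/2
= 33 cups

33


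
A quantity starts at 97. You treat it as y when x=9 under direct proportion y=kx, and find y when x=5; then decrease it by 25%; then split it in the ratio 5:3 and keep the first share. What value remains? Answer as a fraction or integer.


Start with 97.
Step 1: Direct prop: k = (97)/9; new y = k*5 = 97*5/9 = 485/9
Step 2: Decrease by 25%: 485/9 * 75/100 = 485/12
Step 3: Split 5:3, first share = 485/12 * 5/8 = 2425/96
Final result = 2425/96

2425/96


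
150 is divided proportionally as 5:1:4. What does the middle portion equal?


Ratio = 5:1:4
Total parts = 5 + 1 + 4 = 10
Value per part = 150 / 10 = 15
First share = 5 * 15 = 75
Middle share = 1 * 15 = 15
Third share = 4 * 15 = 60

15


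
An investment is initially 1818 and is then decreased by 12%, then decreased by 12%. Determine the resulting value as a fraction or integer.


Start: 1818
Step 1: decrease by 12% => multiply by 88/100
  1818 * 88/100 = 39996/25
Step 2: decrease by 12% => multiply by 88/100
  39996/25 * 88/100 = 879912/625
Final value = 879912/625

879912/625


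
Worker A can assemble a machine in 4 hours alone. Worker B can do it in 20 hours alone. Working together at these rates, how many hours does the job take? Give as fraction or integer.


Rate of A = 1/4 job per hour
Rate of B = 1/20 job per hour
Combined rate = 1/4 + 1/20
Find common denominator: (20 + 4)/(4*20) = 24/80
Combined rate = 3/10 job per hour
Time together = 1 / (3/10) = 10/3 hours

10/3


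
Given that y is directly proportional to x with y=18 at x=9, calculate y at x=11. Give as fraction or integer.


Direct proportion: y = kx
Find k: k = 18/9 = 2
Compute y at x=11: y = 2 * 11
y = 22

22


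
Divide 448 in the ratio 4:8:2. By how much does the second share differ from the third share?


Total parts = 4 + 8 + 2 = 14
Value per part = 448 / 14 = 32
Shares: 4*32=128, 8*32=256, 2*32=64
Second share = 256, third share = 64
Difference = |256 - 64| = 192

192


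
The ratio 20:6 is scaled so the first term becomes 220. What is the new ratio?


Original ratio: 20:6
First term target: 220
Scale factor = 220 / 20 = 11
Multiply second term: 6 * 11 = 66
Equivalent ratio = 220:66

220:66


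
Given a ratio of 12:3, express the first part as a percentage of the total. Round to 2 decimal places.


Total parts = 12 + 3 = 15
First part fraction = 12/15
Percentage = (12/15) * 100
= 0.8 * 100
= 80.00%

80.00
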